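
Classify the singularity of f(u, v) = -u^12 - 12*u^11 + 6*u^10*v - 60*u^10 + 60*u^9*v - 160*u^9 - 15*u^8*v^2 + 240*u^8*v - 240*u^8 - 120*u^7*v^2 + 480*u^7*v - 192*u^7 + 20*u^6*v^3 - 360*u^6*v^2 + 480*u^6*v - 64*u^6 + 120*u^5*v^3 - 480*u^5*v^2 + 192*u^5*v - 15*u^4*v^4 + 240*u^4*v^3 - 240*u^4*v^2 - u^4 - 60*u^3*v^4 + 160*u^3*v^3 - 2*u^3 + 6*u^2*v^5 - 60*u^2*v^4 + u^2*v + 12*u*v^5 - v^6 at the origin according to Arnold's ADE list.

D_{7}

The Hessian of f at 0 has rank 0. Corank 2; j^3 = -u^2*(2*u - v) has shape L^2 M (L != M), so D-series; mu = 7 gives D_7.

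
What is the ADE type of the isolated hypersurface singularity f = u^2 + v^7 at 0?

A6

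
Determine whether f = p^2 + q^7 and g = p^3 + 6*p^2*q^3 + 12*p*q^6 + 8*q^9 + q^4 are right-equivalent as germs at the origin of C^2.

No.

The Hessian of f at 0 has rank 1. Corank 1: A-series; mu = 6 gives A_6. The Hessian of g at 0 has rank 0. Corank 2; j^3 = p^3 is a perfect cube, so E-series; the 4-jet and mu = 6 give E_6. f is A_6 but g is E_6, hence not right-equivalent.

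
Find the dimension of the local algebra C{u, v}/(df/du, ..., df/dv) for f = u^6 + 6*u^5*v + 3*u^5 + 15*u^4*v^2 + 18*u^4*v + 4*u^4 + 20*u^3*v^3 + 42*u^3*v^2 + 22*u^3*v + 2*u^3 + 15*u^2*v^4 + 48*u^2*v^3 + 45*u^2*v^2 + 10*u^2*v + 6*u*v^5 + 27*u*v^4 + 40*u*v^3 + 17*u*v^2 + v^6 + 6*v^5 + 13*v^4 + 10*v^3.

4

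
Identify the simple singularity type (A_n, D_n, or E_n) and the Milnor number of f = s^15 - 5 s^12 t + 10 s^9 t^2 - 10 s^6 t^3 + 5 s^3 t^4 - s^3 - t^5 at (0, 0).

Type E_{8}, Milnor number mu = 8.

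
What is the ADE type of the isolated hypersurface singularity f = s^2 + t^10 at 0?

A_{9}

The Hessian of f at 0 is [[2, 0], [0, 0]] with rank 1, so corank 1. A Groebner basis of the Jacobian ideal J(f) in C{s,t} is {t^9, s}; counting standard monomials gives mu = 9. Corank 1: A-series; mu = 9 gives A_9.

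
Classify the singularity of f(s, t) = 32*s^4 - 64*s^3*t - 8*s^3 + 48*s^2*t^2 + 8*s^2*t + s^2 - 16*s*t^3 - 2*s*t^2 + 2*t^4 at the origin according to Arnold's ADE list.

A3

The Hessian of f at 0 has rank 1. Corank 1: A-series; mu = 3 gives A_3.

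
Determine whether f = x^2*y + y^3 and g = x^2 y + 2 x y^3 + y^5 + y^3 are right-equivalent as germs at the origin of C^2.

Yes.

The Hessian of f at 0 has rank 0. Corank 2; j^3 = y*(x^2 + y^2) splits into three distinct lines over C (the quadratic factor has nonzero discriminant), so D_4. The Hessian of g at 0 has rank 0. Corank 2; j^3 = y*(x^2 + y^2) splits into three distinct lines over C (the quadratic factor has nonzero discriminant), so D_4. Both have type D_4, hence right-equivalent.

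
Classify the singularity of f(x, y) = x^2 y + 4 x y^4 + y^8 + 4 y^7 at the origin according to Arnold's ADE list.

The Hessian of f at 0 is [[0, 0], [0, 0]] with rank 0, so corank 2. A Groebner basis of the Jacobian ideal J(f) in C{x,y} is {x^2*y^2, x^2*y + x^2/2 + x*y^3, x*y/2 + y^4, x^3}; counting standard monomials gives mu = 9. Corank 2; j^3 = x^2*y has shape L^2 M (L != M), so D-series; mu = 9 gives D_9.

D_9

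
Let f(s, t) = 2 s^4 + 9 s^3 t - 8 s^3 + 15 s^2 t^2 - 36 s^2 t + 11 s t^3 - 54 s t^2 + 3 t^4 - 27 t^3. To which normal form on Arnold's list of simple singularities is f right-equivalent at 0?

The Hessian of f at 0 is [[0, 0], [0, 0]] with rank 0, so corank 2. A Groebner basis of the Jacobian ideal J(f) in C{s,t} is {768*s^2 + 2304*s*t + t^4 + 8*t^3 + 1728*t^2, s^3 - 180*s^2 - 540*s*t + 3*t^3/2 - 405*t^2, s^2*t + 88*s^2 + 264*s*t - 4*t^3/3 + 198*t^2, -32*s^2 + s*t^2 - 96*s*t + 7*t^3/6 - 72*t^2}; counting standard monomials gives mu = 7. Corank 2; j^3 = -(2*s + 3*t)^3 is a perfect cube, so E-series; the 4-jet and mu = 7 give E_7.

E_7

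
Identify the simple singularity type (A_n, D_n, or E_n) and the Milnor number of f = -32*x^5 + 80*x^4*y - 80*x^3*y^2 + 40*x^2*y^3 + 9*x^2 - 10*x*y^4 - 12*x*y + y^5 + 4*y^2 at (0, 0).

The Hessian of f at 0 is [[18, -12], [-12, 8]] with rank 1, so corank 1. A Groebner basis of the Jacobian ideal J(f) in C{x,y} is {y^4, x - 2*y/3}; counting standard monomials gives mu = 4. Corank 1: A-series; mu = 4 gives A_4.

Type A_{4}, Milnor number mu = 4.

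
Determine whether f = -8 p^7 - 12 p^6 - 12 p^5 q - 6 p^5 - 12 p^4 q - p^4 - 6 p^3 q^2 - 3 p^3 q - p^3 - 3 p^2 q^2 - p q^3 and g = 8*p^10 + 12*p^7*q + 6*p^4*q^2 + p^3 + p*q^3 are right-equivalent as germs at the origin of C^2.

Yes.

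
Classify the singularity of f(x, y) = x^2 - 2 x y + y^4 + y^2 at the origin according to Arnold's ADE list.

A_3

The Hessian of f at 0 has rank 1. Corank 1: A-series; mu = 3 gives A_3.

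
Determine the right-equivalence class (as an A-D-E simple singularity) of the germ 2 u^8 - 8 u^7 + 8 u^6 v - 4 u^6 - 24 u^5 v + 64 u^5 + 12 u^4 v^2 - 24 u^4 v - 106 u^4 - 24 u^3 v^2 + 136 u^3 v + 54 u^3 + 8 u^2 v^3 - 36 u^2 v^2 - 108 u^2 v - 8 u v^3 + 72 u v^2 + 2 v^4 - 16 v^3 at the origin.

E_{6}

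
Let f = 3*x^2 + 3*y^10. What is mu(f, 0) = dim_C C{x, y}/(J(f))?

9

The Hessian of f at 0 has rank 1. Corank 1: A-series; mu = 9 gives A_9.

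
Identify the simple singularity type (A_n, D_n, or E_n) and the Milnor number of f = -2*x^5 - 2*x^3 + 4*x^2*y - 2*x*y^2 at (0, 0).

The Hessian of f at 0 has rank 0. Corank 2; j^3 = -2*x*(x - y)^2 has shape L^2 M (L != M), so D-series; mu = 6 gives D_6.

Type D6, Milnor number mu = 6.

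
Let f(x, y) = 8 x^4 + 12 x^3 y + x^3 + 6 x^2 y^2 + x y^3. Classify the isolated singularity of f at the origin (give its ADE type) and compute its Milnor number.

Type E7, Milnor number mu = 7.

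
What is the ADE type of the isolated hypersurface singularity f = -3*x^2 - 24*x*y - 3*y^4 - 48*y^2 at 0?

A3

The Hessian of f at 0 has rank 1. Corank 1: A-series; mu = 3 gives A_3.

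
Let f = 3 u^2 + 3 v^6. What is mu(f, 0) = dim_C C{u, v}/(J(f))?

5

The Hessian of f at 0 is [[6, 0], [0, 0]] with rank 1, so corank 1. A Groebner basis of the Jacobian ideal J(f) in C{u,v} is {v^5, u}; counting standard monomials gives mu = 5. Corank 1: A-series; mu = 5 gives A_5.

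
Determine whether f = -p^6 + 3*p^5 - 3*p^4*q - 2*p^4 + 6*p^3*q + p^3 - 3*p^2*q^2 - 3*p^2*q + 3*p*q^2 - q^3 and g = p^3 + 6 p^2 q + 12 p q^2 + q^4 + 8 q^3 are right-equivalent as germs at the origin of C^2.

The Hessian of f at 0 is [[0, 0], [0, 0]] with rank 0, so corank 2. A Groebner basis of the Jacobian ideal J(f) in C{p,q} is {p^3, p^2*q + p^2/2 - p*q + q^2/2, p^2 + p*q^2 - 2*p*q + q^2, 3*p^2/2 - 3*p*q + q^3 + 3*q^2/2}; counting standard monomials gives mu = 6. Corank 2; j^3 = (p - q)^3 is a perfect cube, so E-series; the 4-jet and mu = 6 give E_6. The Hessian of g at 0 is [[0, 0], [0, 0]] with rank 0, so corank 2. A Groebner basis of the Jacobian ideal J(g) in C{p,q} is {q^3, p^2 + 4*p*q + 4*q^2}; counting standard monomials gives mu = 6. Corank 2; j^3 = (p + 2*q)^3 is a perfect cube, so E-series; the 4-jet and mu = 6 give E_6. Both have type E_6, hence right-equivalent.

Yes.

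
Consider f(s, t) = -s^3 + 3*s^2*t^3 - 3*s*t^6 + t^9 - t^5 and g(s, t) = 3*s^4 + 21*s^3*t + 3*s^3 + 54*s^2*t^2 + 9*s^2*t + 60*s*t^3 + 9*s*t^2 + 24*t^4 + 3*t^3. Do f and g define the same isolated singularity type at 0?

The Hessian of f at 0 has rank 0. Corank 2; j^3 = -s^3 is a perfect cube, so E-series; the 5-jet and mu = 8 give E_8. The Hessian of g at 0 has rank 0. Corank 2; j^3 = 3*(s + t)^3 is a perfect cube, so E-series; the 4-jet and mu = 7 give E_7. f is E_8 but g is E_7, hence not right-equivalent.

No.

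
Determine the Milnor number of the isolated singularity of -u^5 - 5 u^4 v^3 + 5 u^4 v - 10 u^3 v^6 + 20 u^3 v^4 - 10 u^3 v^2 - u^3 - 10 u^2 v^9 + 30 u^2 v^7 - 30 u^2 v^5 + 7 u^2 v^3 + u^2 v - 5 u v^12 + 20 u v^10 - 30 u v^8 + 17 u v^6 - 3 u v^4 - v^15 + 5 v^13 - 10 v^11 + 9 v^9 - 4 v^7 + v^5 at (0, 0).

The Hessian of f at 0 has rank 0. Corank 2; j^3 = -u^2*(u - v) has shape L^2 M (L != M), so D-series; mu = 6 gives D_6.

6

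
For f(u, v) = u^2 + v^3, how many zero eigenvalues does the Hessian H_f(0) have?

Hessian at 0 has rank 1.

1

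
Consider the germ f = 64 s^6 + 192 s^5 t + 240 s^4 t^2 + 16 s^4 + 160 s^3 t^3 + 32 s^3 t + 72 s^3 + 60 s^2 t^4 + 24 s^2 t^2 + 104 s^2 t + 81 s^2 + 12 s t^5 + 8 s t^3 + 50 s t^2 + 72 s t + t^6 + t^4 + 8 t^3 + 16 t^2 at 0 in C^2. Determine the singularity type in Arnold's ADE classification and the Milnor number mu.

The Hessian of f at 0 is [[162, 72], [72, 32]] with rank 1, so corank 1. A Groebner basis of the Jacobian ideal J(f) in C{s,t} is {s*t^2 - 1701*s*t - 111537*s/4 - 3177*t^2/4 - 12393*t, 3645*s*t + 59049*s + t^3 + 1701*t^2 + 26244*t, s^2 + s*t + 9*s/4 + t^2/4 + t}; counting standard monomials gives mu = 5. Corank 1: A-series; mu = 5 gives A_5.

Type A_{5}, Milnor number mu = 5.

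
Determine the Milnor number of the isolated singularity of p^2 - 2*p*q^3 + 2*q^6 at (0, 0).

5

The Hessian of f at 0 has rank 1. Corank 1: A-series; mu = 5 gives A_5.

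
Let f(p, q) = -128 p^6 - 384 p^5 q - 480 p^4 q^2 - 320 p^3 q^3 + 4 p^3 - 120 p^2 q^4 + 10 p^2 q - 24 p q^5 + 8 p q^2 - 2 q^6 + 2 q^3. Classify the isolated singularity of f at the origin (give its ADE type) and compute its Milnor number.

Type D7, Milnor number mu = 7.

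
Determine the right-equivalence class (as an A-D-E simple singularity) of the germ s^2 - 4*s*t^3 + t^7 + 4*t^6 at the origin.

The Hessian of f at 0 has rank 1. Corank 1: A-series; mu = 6 gives A_6.

A_{6}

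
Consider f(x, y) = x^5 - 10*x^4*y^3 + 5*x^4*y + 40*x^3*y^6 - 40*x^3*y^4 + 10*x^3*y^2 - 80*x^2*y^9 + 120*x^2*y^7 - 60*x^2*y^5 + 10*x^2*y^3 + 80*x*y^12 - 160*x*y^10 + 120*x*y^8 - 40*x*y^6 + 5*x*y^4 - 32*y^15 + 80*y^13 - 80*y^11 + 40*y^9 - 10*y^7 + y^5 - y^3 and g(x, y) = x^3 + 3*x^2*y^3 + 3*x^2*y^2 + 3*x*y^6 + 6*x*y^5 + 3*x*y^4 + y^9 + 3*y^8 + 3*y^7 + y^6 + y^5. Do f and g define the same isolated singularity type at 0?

The Hessian of f at 0 has rank 0. Corank 2; j^3 = -y^3 is a perfect cube, so E-series; the 5-jet and mu = 8 give E_8. The Hessian of g at 0 has rank 0. Corank 2; j^3 = x^3 is a perfect cube, so E-series; the 5-jet and mu = 8 give E_8. Both have type E_8, hence right-equivalent.

Yes.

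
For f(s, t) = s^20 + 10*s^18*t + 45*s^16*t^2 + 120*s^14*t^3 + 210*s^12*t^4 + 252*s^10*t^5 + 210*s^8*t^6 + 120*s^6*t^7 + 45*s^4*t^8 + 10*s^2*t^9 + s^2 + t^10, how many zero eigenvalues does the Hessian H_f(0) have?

The Hessian at 0 is [[2, 0], [0, 0]] of rank 1; hence corank 1.

1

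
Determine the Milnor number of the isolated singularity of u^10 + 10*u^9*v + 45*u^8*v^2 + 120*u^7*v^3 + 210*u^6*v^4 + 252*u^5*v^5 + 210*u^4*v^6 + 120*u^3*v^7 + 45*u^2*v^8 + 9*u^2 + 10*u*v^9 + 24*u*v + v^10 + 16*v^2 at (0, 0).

The Hessian of f at 0 is [[18, 24], [24, 32]] with rank 1, so corank 1. A Groebner basis of the Jacobian ideal J(f) in C{u,v} is {v^9, u + 4*v/3}; counting standard monomials gives mu = 9. Corank 1: A-series; mu = 9 gives A_9.

9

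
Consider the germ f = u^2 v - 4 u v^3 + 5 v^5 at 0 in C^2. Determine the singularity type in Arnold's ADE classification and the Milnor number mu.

Type D_6, Milnor number mu = 6.

The Hessian of f at 0 has rank 0. Corank 2; j^3 = u^2*v has shape L^2 M (L != M), so D-series; mu = 6 gives D_6.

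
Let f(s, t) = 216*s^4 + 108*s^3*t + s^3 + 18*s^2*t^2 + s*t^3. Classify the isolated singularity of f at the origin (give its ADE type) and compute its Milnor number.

The Hessian of f at 0 is [[0, 0], [0, 0]] with rank 0, so corank 2. A Groebner basis of the Jacobian ideal J(f) in C{s,t} is {s^2/12 + t^4 + t^3/36, s^3, s^2*t - s^2/36 - t^3/108, s^2/3 + s*t^2 + t^3/9}; counting standard monomials gives mu = 7. Corank 2; j^3 = s^3 is a perfect cube, so E-series; the 4-jet and mu = 7 give E_7.

Type E7, Milnor number mu = 7.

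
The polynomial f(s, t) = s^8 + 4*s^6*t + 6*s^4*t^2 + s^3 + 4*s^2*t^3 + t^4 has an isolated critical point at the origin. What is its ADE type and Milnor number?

Type E6, Milnor number mu = 6.

The Hessian of f at 0 has rank 0. Corank 2; j^3 = s^3 is a perfect cube, so E-series; the 4-jet and mu = 6 give E_6.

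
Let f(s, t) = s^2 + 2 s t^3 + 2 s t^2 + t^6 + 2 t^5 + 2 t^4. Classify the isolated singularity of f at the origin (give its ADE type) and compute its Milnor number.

The Hessian of f at 0 is [[2, 0], [0, 0]] with rank 1, so corank 1. A Groebner basis of the Jacobian ideal J(f) in C{s,t} is {s^2, s*t, s + t^2}; counting standard monomials gives mu = 3. Corank 1: A-series; mu = 3 gives A_3.

Type A_{3}, Milnor number mu = 3.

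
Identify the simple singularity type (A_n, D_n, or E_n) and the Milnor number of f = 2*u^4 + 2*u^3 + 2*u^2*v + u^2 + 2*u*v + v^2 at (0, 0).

Type A3, Milnor number mu = 3.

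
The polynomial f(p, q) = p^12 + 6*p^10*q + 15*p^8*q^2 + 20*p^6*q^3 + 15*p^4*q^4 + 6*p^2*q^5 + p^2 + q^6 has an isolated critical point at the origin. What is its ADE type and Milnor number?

Type A5, Milnor number mu = 5.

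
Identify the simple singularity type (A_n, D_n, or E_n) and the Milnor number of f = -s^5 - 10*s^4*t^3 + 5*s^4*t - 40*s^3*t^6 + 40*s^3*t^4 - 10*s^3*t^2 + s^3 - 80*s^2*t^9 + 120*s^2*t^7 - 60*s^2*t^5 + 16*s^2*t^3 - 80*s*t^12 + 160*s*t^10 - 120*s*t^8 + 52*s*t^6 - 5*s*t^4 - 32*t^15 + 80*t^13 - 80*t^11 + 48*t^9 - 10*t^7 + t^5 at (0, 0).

Type E_{8}, Milnor number mu = 8.

The Hessian of f at 0 is [[0, 0], [0, 0]] with rank 0, so corank 2. A Groebner basis of the Jacobian ideal J(f) in C{s,t} is {s^2/4 + s*t^3, s^2 + t^4, s^3, s^2*t}; counting standard monomials gives mu = 8. Corank 2; j^3 = s^3 is a perfect cube, so E-series; the 5-jet and mu = 8 give E_8.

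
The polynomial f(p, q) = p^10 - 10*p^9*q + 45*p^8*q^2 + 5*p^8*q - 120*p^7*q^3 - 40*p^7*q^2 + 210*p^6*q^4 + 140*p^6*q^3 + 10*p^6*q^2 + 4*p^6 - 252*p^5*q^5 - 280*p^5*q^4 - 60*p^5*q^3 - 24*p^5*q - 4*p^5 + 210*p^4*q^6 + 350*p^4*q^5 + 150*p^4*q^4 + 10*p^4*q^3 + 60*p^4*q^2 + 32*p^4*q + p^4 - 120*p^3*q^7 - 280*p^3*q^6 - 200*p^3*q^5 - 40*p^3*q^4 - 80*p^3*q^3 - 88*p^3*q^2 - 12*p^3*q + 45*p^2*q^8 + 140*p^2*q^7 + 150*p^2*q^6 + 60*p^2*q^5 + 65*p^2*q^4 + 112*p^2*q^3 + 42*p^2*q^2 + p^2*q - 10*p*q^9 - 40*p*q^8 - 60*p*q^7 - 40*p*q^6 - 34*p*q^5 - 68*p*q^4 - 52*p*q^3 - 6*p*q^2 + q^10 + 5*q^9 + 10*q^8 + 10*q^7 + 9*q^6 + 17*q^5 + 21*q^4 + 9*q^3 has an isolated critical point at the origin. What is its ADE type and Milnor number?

Type D_6, Milnor number mu = 6.

The Hessian of f at 0 has rank 0. Corank 2; j^3 = q*(p - 3*q)^2 has shape L^2 M (L != M), so D-series; mu = 6 gives D_6.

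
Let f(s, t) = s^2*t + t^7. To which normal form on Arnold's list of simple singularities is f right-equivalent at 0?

The Hessian of f at 0 is [[0, 0], [0, 0]] with rank 0, so corank 2. A Groebner basis of the Jacobian ideal J(f) in C{s,t} is {s^2/7 + t^6, s^3, s*t}; counting standard monomials gives mu = 8. Corank 2; j^3 = s^2*t has shape L^2 M (L != M), so D-series; mu = 8 gives D_8.

D_8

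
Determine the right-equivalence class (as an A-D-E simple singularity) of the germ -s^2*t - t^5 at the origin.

D_6

The Hessian of f at 0 has rank 0. Corank 2; j^3 = -s^2*t has shape L^2 M (L != M), so D-series; mu = 6 gives D_6.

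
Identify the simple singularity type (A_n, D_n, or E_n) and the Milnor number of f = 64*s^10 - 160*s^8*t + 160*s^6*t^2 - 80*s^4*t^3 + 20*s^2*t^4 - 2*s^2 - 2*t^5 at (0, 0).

The Hessian of f at 0 has rank 1. Corank 1: A-series; mu = 4 gives A_4.

Type A_4, Milnor number mu = 4.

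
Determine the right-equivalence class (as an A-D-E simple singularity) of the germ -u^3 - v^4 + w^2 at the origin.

E6

The Hessian of f at 0 has rank 1. Corank 2; j^3 = -u^3 is a perfect cube, so E-series; the 4-jet and mu = 6 give E_6.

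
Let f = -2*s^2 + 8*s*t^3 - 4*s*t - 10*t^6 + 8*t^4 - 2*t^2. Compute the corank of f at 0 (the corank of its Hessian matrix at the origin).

Hessian at 0 has rank 1.

1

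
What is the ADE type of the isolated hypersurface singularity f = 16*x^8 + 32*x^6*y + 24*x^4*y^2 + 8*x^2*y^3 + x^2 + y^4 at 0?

The Hessian of f at 0 has rank 1. Corank 1: A-series; mu = 3 gives A_3.

A_{3}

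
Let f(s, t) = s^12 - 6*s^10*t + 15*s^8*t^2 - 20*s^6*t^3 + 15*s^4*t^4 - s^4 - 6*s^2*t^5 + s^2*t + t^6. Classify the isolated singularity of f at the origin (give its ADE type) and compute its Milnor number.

The Hessian of f at 0 is [[0, 0], [0, 0]] with rank 0, so corank 2. A Groebner basis of the Jacobian ideal J(f) in C{s,t} is {s^2/6 + t^5, s^3, s*t}; counting standard monomials gives mu = 7. Corank 2; j^3 = s^2*t has shape L^2 M (L != M), so D-series; mu = 7 gives D_7.

Type D_{7}, Milnor number mu = 7.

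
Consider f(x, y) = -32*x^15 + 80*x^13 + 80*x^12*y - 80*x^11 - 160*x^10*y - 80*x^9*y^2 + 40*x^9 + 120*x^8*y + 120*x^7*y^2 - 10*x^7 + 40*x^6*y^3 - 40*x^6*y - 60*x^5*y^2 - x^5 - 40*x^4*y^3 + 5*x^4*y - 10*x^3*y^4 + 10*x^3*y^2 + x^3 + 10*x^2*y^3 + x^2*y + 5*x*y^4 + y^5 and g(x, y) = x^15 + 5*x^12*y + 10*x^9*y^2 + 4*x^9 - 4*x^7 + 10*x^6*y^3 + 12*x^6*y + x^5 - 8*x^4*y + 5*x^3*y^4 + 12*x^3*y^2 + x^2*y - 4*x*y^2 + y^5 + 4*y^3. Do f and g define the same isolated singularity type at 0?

Yes.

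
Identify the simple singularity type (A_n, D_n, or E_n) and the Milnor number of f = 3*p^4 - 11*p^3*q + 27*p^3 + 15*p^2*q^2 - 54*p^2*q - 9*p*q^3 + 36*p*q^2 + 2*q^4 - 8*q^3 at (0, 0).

Type E_7, Milnor number mu = 7.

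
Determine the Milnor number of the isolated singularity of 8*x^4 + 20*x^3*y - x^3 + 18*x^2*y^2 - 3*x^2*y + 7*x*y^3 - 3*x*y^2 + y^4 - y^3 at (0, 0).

The Hessian of f at 0 has rank 0. Corank 2; j^3 = -(x + y)^3 is a perfect cube, so E-series; the 4-jet and mu = 7 give E_7.

7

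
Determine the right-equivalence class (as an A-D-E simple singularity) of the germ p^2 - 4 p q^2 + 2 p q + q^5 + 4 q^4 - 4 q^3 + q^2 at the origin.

A4

The Hessian of f at 0 is [[2, 2], [2, 2]] with rank 1, so corank 1. A Groebner basis of the Jacobian ideal J(f) in C{p,q} is {p^2 + 2*p*q + p/2 + q/2, -p/2 + q^2 - q/2}; counting standard monomials gives mu = 4. Corank 1: A-series; mu = 4 gives A_4.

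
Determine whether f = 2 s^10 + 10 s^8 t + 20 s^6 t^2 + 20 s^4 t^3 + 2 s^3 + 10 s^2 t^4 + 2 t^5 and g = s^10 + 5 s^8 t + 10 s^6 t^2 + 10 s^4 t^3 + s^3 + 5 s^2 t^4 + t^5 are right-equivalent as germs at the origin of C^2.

The Hessian of f at 0 is [[0, 0], [0, 0]] with rank 0, so corank 2. A Groebner basis of the Jacobian ideal J(f) in C{s,t} is {t^4, s^2}; counting standard monomials gives mu = 8. Corank 2; j^3 = 2*s^3 is a perfect cube, so E-series; the 5-jet and mu = 8 give E_8. The Hessian of g at 0 is [[0, 0], [0, 0]] with rank 0, so corank 2. A Groebner basis of the Jacobian ideal J(g) in C{s,t} is {t^4, s^2}; counting standard monomials gives mu = 8. Corank 2; j^3 = s^3 is a perfect cube, so E-series; the 5-jet and mu = 8 give E_8. Both have type E_8, hence right-equivalent.

Yes.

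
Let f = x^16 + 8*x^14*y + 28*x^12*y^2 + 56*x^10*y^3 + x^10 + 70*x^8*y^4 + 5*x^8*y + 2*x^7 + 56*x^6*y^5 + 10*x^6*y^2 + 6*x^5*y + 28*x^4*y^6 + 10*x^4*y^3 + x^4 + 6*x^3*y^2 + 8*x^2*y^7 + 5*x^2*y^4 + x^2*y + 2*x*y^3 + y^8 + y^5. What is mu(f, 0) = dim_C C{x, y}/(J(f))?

The Hessian of f at 0 is [[0, 0], [0, 0]] with rank 0, so corank 2. A Groebner basis of the Jacobian ideal J(f) in C{x,y} is {x^2*y^2 + x*y/2 + y^3/2, x^2*y + x*y^3, -x^2/3 + 2*x*y^2/3 + y^4, x^3 - x*y/2 - y^3/2}; counting standard monomials gives mu = 9. Corank 2; j^3 = x^2*y has shape L^2 M (L != M), so D-series; mu = 9 gives D_9.

9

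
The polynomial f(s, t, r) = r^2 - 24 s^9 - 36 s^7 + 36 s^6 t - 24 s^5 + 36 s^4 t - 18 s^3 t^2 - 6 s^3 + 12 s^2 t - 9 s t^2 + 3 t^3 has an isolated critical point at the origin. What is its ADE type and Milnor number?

Type D_4, Milnor number mu = 4.

The Hessian of f at 0 is [[0, 0, 0], [0, 0, 0], [0, 0, 2]] with rank 1, so corank 2. A Groebner basis of the Jacobian ideal J(f) in C{s,t,r} is {t^3, s^2 - 3*t^2/2, s*t - 3*t^2/2, r}; counting standard monomials gives mu = 4. Corank 2; j^3 = -3*(s - t)*(2*s^2 - 2*s*t + t^2) splits into three distinct lines over C (the quadratic factor has nonzero discriminant), so D_4.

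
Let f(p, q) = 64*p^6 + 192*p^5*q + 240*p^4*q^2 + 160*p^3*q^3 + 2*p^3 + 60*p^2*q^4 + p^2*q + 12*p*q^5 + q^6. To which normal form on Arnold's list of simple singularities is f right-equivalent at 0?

The Hessian of f at 0 is [[0, 0], [0, 0]] with rank 0, so corank 2. A Groebner basis of the Jacobian ideal J(f) in C{p,q} is {-p*q/12 + q^5, p*q^2, p^2 + p*q/2}; counting standard monomials gives mu = 7. Corank 2; j^3 = p^2*(2*p + q) has shape L^2 M (L != M), so D-series; mu = 7 gives D_7.

D_{7}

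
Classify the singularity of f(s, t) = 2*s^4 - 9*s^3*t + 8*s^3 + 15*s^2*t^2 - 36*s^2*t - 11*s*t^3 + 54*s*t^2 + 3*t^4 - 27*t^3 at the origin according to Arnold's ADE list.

The Hessian of f at 0 is [[0, 0], [0, 0]] with rank 0, so corank 2. A Groebner basis of the Jacobian ideal J(f) in C{s,t} is {768*s^2 - 2304*s*t + t^4 + 8*t^3 + 1728*t^2, s^3 + 180*s^2 - 540*s*t - 3*t^3/2 + 405*t^2, s^2*t + 88*s^2 - 264*s*t - 4*t^3/3 + 198*t^2, 32*s^2 + s*t^2 - 96*s*t - 7*t^3/6 + 72*t^2}; counting standard monomials gives mu = 7. Corank 2; j^3 = (2*s - 3*t)^3 is a perfect cube, so E-series; the 4-jet and mu = 7 give E_7.

E7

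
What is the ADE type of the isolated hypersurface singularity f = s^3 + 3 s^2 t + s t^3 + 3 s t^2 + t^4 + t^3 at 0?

The Hessian of f at 0 is [[0, 0], [0, 0]] with rank 0, so corank 2. A Groebner basis of the Jacobian ideal J(f) in C{s,t} is {s^3 + 3*s^2*t + 6*s^2 + 12*s*t + 6*t^2, -3*s^2 + s*t^2 - 6*s*t - 3*t^2, 3*s^2 + 6*s*t + t^3 + 3*t^2}; counting standard monomials gives mu = 7. Corank 2; j^3 = (s + t)^3 is a perfect cube, so E-series; the 4-jet and mu = 7 give E_7.

E_{7}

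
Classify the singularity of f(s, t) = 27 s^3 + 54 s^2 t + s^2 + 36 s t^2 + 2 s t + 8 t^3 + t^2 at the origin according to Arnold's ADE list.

The Hessian of f at 0 is [[2, 2], [2, 2]] with rank 1, so corank 1. A Groebner basis of the Jacobian ideal J(f) in C{s,t} is {t^2, s + t}; counting standard monomials gives mu = 2. Corank 1: A-series; mu = 2 gives A_2.

A_2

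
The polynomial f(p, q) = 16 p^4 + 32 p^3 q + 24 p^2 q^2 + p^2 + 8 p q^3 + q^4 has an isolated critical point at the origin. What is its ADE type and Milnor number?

Type A_3, Milnor number mu = 3.

The Hessian of f at 0 has rank 1. Corank 1: A-series; mu = 3 gives A_3.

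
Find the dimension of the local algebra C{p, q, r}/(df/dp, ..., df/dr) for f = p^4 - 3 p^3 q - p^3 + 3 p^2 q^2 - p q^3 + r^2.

7

The Hessian of f at 0 is [[0, 0, 0], [0, 0, 0], [0, 0, 2]] with rank 1, so corank 2. A Groebner basis of the Jacobian ideal J(f) in C{p,q,r} is {3*p^2 + q^4 + q^3, p^3, p^2*q - p^2 - q^3/3, -2*p^2 + p*q^2 - 2*q^3/3, r}; counting standard monomials gives mu = 7. Corank 2; j^3 = -p^3 is a perfect cube, so E-series; the 4-jet and mu = 7 give E_7.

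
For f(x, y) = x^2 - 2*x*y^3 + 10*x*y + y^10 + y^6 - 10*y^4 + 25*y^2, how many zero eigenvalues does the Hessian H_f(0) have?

1

Hessian at 0 has rank 1.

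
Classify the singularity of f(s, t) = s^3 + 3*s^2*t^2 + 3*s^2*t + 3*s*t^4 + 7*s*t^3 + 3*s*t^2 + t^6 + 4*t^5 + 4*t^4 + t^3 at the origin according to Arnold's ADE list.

The Hessian of f at 0 has rank 0. Corank 2; j^3 = (s + t)^3 is a perfect cube, so E-series; the 4-jet and mu = 7 give E_7.

E_7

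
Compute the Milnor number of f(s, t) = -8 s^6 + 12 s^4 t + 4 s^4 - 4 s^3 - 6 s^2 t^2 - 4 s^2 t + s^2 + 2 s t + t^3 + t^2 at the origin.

2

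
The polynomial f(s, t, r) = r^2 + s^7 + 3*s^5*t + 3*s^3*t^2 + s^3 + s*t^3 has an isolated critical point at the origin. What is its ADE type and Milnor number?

The Hessian of f at 0 is [[0, 0, 0], [0, 0, 0], [0, 0, 2]] with rank 1, so corank 2. A Groebner basis of the Jacobian ideal J(f) in C{s,t,r} is {s^3, s*t^2, 3*s^2 + t^3, r}; counting standard monomials gives mu = 7. Corank 2; j^3 = s^3 is a perfect cube, so E-series; the 4-jet and mu = 7 give E_7.

Type E7, Milnor number mu = 7.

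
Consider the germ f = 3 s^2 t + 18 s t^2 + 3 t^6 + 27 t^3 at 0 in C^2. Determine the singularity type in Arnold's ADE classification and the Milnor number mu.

Type D_7, Milnor number mu = 7.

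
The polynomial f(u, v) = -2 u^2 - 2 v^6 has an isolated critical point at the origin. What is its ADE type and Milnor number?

Type A5, Milnor number mu = 5.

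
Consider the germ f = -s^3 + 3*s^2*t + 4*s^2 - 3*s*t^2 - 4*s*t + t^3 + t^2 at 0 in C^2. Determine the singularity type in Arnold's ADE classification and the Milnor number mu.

The Hessian of f at 0 is [[8, -4], [-4, 2]] with rank 1, so corank 1. A Groebner basis of the Jacobian ideal J(f) in C{s,t} is {t^2, s - t/2}; counting standard monomials gives mu = 2. Corank 1: A-series; mu = 2 gives A_2.

Type A2, Milnor number mu = 2.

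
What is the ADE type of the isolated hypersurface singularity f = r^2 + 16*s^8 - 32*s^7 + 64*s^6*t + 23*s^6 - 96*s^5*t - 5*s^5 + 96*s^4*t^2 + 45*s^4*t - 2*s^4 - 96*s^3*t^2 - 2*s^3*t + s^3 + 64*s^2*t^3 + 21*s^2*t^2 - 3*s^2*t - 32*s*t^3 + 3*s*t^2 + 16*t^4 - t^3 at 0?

E_{6}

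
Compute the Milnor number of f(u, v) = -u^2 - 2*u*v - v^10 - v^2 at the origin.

The Hessian of f at 0 has rank 1. Corank 1: A-series; mu = 9 gives A_9.

9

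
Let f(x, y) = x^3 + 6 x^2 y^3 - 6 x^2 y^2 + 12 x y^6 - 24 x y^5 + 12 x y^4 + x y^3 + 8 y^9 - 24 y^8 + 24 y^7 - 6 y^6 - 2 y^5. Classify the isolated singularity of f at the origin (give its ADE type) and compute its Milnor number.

The Hessian of f at 0 has rank 0. Corank 2; j^3 = x^3 is a perfect cube, so E-series; the 4-jet and mu = 7 give E_7.

Type E7, Milnor number mu = 7.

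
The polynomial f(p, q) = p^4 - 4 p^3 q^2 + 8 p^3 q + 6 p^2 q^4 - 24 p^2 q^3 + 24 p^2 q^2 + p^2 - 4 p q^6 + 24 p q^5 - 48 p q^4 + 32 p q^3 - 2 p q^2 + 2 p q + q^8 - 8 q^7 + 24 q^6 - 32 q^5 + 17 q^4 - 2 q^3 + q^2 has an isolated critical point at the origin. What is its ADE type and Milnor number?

The Hessian of f at 0 has rank 1. Corank 1: A-series; mu = 3 gives A_3.

Type A_{3}, Milnor number mu = 3.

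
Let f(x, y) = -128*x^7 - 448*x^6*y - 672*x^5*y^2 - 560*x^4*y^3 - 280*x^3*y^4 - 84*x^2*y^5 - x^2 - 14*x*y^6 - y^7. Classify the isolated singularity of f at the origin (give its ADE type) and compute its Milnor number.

Type A6, Milnor number mu = 6.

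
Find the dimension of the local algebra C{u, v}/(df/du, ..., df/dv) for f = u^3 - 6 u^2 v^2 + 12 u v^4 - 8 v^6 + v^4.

The Hessian of f at 0 is [[0, 0], [0, 0]] with rank 0, so corank 2. A Groebner basis of the Jacobian ideal J(f) in C{u,v} is {u^3, u^2*v, -u^2/4 + u*v^2, v^3}; counting standard monomials gives mu = 6. Corank 2; j^3 = u^3 is a perfect cube, so E-series; the 4-jet and mu = 6 give E_6.

6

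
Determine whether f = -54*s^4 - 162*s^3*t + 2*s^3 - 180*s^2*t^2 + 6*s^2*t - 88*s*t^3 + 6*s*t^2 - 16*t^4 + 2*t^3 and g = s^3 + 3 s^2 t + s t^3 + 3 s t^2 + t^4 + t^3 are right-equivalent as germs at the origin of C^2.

Yes.

The Hessian of f at 0 has rank 0. Corank 2; j^3 = 2*(s + t)^3 is a perfect cube, so E-series; the 4-jet and mu = 7 give E_7. The Hessian of g at 0 has rank 0. Corank 2; j^3 = (s + t)^3 is a perfect cube, so E-series; the 4-jet and mu = 7 give E_7. Both have type E_7, hence right-equivalent.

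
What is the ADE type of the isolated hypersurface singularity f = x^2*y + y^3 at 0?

D_4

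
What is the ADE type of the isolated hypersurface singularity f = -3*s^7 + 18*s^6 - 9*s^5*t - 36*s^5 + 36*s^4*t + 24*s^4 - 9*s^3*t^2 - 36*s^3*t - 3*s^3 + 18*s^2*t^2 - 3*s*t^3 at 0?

E_7

The Hessian of f at 0 is [[0, 0], [0, 0]] with rank 0, so corank 2. A Groebner basis of the Jacobian ideal J(f) in C{s,t} is {3*s^2/4 + t^4 + t^3/4, s^3, s^2*t - s^2/4 - t^3/12, -s^2 + s*t^2 - t^3/3}; counting standard monomials gives mu = 7. Corank 2; j^3 = -3*s^3 is a perfect cube, so E-series; the 4-jet and mu = 7 give E_7.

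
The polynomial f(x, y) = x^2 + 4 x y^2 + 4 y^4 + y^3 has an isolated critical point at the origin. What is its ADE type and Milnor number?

Type A2, Milnor number mu = 2.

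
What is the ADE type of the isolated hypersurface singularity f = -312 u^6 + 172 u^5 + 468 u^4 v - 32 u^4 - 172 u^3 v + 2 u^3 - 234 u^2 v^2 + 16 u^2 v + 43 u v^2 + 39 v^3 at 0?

The Hessian of f at 0 has rank 0. Corank 2; j^3 = (u + 3*v)*(2*u^2 + 10*u*v + 13*v^2) splits into three distinct lines over C (the quadratic factor has nonzero discriminant), so D_4.

D4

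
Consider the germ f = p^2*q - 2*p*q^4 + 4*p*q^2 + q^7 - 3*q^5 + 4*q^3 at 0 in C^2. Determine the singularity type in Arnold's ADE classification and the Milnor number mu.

The Hessian of f at 0 has rank 0. Corank 2; j^3 = q*(p + 2*q)^2 has shape L^2 M (L != M), so D-series; mu = 6 gives D_6.

Type D6, Milnor number mu = 6.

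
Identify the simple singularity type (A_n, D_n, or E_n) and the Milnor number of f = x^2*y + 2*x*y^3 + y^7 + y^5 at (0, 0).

Type D_{8}, Milnor number mu = 8.

The Hessian of f at 0 is [[0, 0], [0, 0]] with rank 0, so corank 2. A Groebner basis of the Jacobian ideal J(f) in C{x,y} is {x^2*y^2 + x^2/7 + x*y^2/7, x^3 - x^2/7 - x*y^2/7, x*y + y^3}; counting standard monomials gives mu = 8. Corank 2; j^3 = x^2*y has shape L^2 M (L != M), so D-series; mu = 8 gives D_8.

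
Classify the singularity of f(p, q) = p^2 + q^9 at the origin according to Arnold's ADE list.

The Hessian of f at 0 has rank 1. Corank 1: A-series; mu = 8 gives A_8.

A_8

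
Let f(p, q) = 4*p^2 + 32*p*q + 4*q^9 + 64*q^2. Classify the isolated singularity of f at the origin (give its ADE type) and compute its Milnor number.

The Hessian of f at 0 is [[8, 32], [32, 128]] with rank 1, so corank 1. A Groebner basis of the Jacobian ideal J(f) in C{p,q} is {q^8, p + 4*q}; counting standard monomials gives mu = 8. Corank 1: A-series; mu = 8 gives A_8.

Type A_{8}, Milnor number mu = 8.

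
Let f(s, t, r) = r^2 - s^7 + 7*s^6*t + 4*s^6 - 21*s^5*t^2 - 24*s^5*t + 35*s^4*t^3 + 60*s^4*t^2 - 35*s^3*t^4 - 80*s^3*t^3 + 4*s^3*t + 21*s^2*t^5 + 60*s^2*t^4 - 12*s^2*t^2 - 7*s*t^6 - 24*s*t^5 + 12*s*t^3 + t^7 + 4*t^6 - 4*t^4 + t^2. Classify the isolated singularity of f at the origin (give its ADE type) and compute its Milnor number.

The Hessian of f at 0 is [[0, 0, 0], [0, 2, 0], [0, 0, 2]] with rank 2, so corank 1. A Groebner basis of the Jacobian ideal J(f) in C{s,t,r} is {s^3 - 3*s^2*t + t/2, t^2, r}; counting standard monomials gives mu = 6. Corank 1: A-series; mu = 6 gives A_6.

Type A6, Milnor number mu = 6.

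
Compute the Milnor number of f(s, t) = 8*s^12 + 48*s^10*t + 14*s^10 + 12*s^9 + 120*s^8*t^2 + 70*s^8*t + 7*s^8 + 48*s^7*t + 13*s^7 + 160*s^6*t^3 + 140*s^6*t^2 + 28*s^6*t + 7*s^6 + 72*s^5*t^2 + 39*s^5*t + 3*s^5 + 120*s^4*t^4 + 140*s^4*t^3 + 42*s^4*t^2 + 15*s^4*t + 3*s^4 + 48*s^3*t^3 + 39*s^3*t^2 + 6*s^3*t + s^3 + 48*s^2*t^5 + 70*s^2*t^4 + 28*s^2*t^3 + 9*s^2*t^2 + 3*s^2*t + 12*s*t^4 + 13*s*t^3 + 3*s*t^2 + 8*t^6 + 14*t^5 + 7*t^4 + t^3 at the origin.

7

The Hessian of f at 0 is [[0, 0], [0, 0]] with rank 0, so corank 2. A Groebner basis of the Jacobian ideal J(f) in C{s,t} is {-3*s^2/20 - 3*s*t/10 + t^4 - t^3/20 - 3*t^2/20, s^3 + 6*s^2/5 + 12*s*t/5 + 7*t^3/5 + 6*t^2/5, s^2*t - 17*s^2/20 - 17*s*t/10 - 77*t^3/60 - 17*t^2/20, 9*s^2/20 + s*t^2 + 9*s*t/10 + 23*t^3/20 + 9*t^2/20}; counting standard monomials gives mu = 7. Corank 2; j^3 = (s + t)^3 is a perfect cube, so E-series; the 4-jet and mu = 7 give E_7.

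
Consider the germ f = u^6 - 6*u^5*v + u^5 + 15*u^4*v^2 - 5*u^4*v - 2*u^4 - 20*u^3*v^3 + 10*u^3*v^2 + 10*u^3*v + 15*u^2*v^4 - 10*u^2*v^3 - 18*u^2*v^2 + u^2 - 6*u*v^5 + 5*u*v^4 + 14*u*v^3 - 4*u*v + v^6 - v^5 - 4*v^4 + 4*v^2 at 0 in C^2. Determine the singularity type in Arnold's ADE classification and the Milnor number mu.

Type A4, Milnor number mu = 4.

The Hessian of f at 0 has rank 1. Corank 1: A-series; mu = 4 gives A_4.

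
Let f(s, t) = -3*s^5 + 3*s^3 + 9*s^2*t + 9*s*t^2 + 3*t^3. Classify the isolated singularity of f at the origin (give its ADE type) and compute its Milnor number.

Type E_{8}, Milnor number mu = 8.

The Hessian of f at 0 is [[0, 0], [0, 0]] with rank 0, so corank 2. A Groebner basis of the Jacobian ideal J(f) in C{s,t} is {t^5, s*t^3 + 3*t^4/4, s^2 + 2*s*t + t^2}; counting standard monomials gives mu = 8. Corank 2; j^3 = 3*(s + t)^3 is a perfect cube, so E-series; the 5-jet and mu = 8 give E_8.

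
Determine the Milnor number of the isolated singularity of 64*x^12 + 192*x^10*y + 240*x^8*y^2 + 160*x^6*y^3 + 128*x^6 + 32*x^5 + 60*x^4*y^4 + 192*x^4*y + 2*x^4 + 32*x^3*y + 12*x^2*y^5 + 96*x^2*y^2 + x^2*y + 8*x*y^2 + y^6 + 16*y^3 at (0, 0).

The Hessian of f at 0 has rank 0. Corank 2; j^3 = y*(x + 4*y)^2 has shape L^2 M (L != M), so D-series; mu = 7 gives D_7.

7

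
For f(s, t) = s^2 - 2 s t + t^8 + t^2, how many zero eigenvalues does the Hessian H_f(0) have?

Hessian at 0 has rank 1.

1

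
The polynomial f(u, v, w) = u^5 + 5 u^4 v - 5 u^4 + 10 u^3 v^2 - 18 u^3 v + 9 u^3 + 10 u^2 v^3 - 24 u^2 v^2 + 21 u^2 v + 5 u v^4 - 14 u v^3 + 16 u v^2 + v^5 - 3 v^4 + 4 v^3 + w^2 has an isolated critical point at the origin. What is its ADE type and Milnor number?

The Hessian of f at 0 is [[0, 0, 0], [0, 0, 0], [0, 0, 2]] with rank 1, so corank 2. A Groebner basis of the Jacobian ideal J(f) in C{u,v,w} is {u*v^2 + 54*u*v/7 + 36*v^2/7, -81*u*v/7 + v^3 - 54*v^2/7, u^2 + 32*u*v/21 + 4*v^2/7, w}; counting standard monomials gives mu = 5. Corank 2; j^3 = (u + v)*(3*u + 2*v)^2 has shape L^2 M (L != M), so D-series; mu = 5 gives D_5.

Type D5, Milnor number mu = 5.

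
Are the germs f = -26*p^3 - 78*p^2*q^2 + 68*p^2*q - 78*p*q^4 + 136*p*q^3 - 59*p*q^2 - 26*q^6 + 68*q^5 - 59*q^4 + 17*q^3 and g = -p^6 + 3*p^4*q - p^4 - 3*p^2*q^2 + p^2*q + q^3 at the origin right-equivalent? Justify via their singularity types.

Yes.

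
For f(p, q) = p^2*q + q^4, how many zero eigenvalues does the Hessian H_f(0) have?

2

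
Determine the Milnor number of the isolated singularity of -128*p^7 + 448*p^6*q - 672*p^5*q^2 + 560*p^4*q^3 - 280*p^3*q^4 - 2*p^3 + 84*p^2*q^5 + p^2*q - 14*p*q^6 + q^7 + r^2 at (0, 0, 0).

8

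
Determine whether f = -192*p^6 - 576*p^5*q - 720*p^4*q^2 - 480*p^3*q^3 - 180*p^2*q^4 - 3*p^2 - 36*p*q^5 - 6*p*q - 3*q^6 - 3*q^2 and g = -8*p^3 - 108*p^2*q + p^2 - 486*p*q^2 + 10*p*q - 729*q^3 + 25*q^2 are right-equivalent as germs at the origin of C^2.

The Hessian of f at 0 is [[-6, -6], [-6, -6]] with rank 1, so corank 1. A Groebner basis of the Jacobian ideal J(f) in C{p,q} is {q^5, p + q}; counting standard monomials gives mu = 5. Corank 1: A-series; mu = 5 gives A_5. The Hessian of g at 0 is [[2, 10], [10, 50]] with rank 1, so corank 1. A Groebner basis of the Jacobian ideal J(g) in C{p,q} is {q^2, p + 5*q}; counting standard monomials gives mu = 2. Corank 1: A-series; mu = 2 gives A_2. f is A_5 but g is A_2, hence not right-equivalent.

No.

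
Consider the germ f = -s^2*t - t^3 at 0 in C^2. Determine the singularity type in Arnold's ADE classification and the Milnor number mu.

The Hessian of f at 0 is [[0, 0], [0, 0]] with rank 0, so corank 2. A Groebner basis of the Jacobian ideal J(f) in C{s,t} is {t^3, s^2 + 3*t^2, s*t}; counting standard monomials gives mu = 4. Corank 2; j^3 = -t*(s^2 + t^2) splits into three distinct lines over C (the quadratic factor has nonzero discriminant), so D_4.

Type D_{4}, Milnor number mu = 4.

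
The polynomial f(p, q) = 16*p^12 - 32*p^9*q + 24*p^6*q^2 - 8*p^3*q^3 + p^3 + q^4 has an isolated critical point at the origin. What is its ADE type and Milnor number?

Type E6, Milnor number mu = 6.

The Hessian of f at 0 is [[0, 0], [0, 0]] with rank 0, so corank 2. A Groebner basis of the Jacobian ideal J(f) in C{p,q} is {q^3, p^2}; counting standard monomials gives mu = 6. Corank 2; j^3 = p^3 is a perfect cube, so E-series; the 4-jet and mu = 6 give E_6.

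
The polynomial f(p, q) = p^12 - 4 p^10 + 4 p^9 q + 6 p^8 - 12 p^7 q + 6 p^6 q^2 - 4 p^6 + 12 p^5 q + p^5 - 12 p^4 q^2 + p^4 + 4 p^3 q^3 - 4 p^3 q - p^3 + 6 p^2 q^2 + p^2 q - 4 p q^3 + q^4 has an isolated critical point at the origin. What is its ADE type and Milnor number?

The Hessian of f at 0 has rank 0. Corank 2; j^3 = -p^2*(p - q) has shape L^2 M (L != M), so D-series; mu = 5 gives D_5.

Type D_5, Milnor number mu = 5.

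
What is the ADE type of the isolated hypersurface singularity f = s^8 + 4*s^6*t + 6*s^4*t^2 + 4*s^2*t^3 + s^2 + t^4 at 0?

A3

The Hessian of f at 0 has rank 1. Corank 1: A-series; mu = 3 gives A_3.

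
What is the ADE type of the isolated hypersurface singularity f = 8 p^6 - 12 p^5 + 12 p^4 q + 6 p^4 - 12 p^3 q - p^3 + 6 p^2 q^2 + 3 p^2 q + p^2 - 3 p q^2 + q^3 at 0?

The Hessian of f at 0 has rank 1. Corank 1: A-series; mu = 2 gives A_2.

A_{2}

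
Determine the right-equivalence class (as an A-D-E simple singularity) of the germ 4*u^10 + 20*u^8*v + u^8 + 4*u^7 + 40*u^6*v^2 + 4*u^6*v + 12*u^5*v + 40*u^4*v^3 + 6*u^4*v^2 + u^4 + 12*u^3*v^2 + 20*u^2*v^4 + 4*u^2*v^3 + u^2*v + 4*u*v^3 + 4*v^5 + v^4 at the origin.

The Hessian of f at 0 has rank 0. Corank 2; j^3 = u^2*v has shape L^2 M (L != M), so D-series; mu = 5 gives D_5.

D5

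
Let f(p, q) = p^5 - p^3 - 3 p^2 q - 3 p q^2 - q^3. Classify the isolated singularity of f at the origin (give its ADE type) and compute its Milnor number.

Type E_8, Milnor number mu = 8.

The Hessian of f at 0 is [[0, 0], [0, 0]] with rank 0, so corank 2. A Groebner basis of the Jacobian ideal J(f) in C{p,q} is {q^5, p*q^3 + 3*q^4/4, p^2 + 2*p*q + q^2}; counting standard monomials gives mu = 8. Corank 2; j^3 = -(p + q)^3 is a perfect cube, so E-series; the 5-jet and mu = 8 give E_8.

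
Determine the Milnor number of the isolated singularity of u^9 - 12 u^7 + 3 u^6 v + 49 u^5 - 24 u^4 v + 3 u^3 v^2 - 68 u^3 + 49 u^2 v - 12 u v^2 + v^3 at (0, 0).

4

The Hessian of f at 0 has rank 0. Corank 2; j^3 = -(4*u - v)*(17*u^2 - 8*u*v + v^2) splits into three distinct lines over C (the quadratic factor has nonzero discriminant), so D_4.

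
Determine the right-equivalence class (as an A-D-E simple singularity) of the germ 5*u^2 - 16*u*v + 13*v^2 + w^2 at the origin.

A1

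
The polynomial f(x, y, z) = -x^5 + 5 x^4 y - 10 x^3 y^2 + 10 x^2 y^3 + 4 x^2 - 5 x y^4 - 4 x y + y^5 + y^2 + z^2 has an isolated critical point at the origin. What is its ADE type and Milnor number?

The Hessian of f at 0 has rank 2. Corank 1: A-series; mu = 4 gives A_4.

Type A_{4}, Milnor number mu = 4.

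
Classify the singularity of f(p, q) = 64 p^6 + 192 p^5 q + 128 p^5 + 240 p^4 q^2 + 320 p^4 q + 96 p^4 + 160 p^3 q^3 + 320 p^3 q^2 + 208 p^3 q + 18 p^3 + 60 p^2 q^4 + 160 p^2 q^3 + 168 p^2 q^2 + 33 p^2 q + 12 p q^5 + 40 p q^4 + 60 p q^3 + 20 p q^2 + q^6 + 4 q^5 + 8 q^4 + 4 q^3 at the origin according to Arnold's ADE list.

D7

The Hessian of f at 0 is [[0, 0], [0, 0]] with rank 0, so corank 2. A Groebner basis of the Jacobian ideal J(f) in C{p,q} is {7533*p^2/68 + 1377*p*q/8 + q^4 + 123*q^3/68 + 4455*q^2/68, p^3 + 30*p^2/17 + p*q + 10*q^3/51 - 2*q^2/17, p^2*q - 18*p^2/17 - 52*q^3/153 + 8*q^2/17, 9*p^2/34 + p*q^2 - 3*p*q/4 + 179*q^3/306 - 21*q^2/34}; counting standard monomials gives mu = 7. Corank 2; j^3 = (2*p + q)*(3*p + 2*q)^2 has shape L^2 M (L != M), so D-series; mu = 7 gives D_7.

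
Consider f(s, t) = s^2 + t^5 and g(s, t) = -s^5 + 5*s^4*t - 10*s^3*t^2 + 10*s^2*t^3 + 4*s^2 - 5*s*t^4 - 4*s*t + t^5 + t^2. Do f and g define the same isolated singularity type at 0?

The Hessian of f at 0 has rank 1. Corank 1: A-series; mu = 4 gives A_4. The Hessian of g at 0 has rank 1. Corank 1: A-series; mu = 4 gives A_4. Both have type A_4, hence right-equivalent.

Yes.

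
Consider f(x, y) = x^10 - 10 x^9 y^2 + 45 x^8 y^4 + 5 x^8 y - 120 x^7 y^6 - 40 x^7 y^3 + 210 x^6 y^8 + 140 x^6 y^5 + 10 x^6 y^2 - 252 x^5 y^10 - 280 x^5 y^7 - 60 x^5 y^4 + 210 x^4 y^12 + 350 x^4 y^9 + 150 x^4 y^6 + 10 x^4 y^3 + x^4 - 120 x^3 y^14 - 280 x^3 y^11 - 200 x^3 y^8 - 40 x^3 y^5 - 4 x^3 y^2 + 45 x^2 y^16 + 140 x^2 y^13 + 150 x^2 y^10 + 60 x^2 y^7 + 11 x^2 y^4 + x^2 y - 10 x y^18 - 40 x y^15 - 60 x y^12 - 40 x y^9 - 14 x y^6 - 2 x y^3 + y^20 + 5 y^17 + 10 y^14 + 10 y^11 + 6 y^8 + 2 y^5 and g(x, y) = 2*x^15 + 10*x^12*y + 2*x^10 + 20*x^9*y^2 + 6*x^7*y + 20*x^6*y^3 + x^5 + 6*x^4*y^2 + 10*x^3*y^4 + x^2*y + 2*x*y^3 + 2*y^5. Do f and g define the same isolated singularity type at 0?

Yes.

The Hessian of f at 0 is [[0, 0], [0, 0]] with rank 0, so corank 2. A Groebner basis of the Jacobian ideal J(f) in C{x,y} is {x^3, x^2*y, x^2/4 + x*y^2, -x*y + y^3}; counting standard monomials gives mu = 6. Corank 2; j^3 = x^2*y has shape L^2 M (L != M), so D-series; mu = 6 gives D_6. The Hessian of g at 0 is [[0, 0], [0, 0]] with rank 0, so corank 2. A Groebner basis of the Jacobian ideal J(g) in C{x,y} is {x^3, x^2*y, -x^2/4 + x*y^2, x*y + y^3}; counting standard monomials gives mu = 6. Corank 2; j^3 = x^2*y has shape L^2 M (L != M), so D-series; mu = 6 gives D_6. Both have type D_6, hence right-equivalent.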